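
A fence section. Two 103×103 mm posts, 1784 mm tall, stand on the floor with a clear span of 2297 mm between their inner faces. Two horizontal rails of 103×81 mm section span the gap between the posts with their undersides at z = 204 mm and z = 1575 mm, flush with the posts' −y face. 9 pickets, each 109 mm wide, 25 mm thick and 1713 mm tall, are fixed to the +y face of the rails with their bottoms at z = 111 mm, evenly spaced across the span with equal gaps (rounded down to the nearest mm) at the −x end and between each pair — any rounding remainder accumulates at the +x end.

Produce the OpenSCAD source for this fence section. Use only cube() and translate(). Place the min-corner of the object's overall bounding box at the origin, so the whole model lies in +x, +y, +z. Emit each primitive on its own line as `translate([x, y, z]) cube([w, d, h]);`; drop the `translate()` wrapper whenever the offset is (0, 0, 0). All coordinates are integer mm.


cube([103, 103, 1784]);
translate([2400, 0, 0]) cube([103, 103, 1784]);
translate([103, 0, 204]) cube([2297, 103, 81]);
translate([103, 0, 1575]) cube([2297, 103, 81]);
translate([234, 103, 111]) cube([109, 25, 1713]);
translate([474, 103, 111]) cube([109, 25, 1713]);
translate([714, 103, 111]) cube([109, 25, 1713]);
translate([954, 103, 111]) cube([109, 25, 1713]);
translate([1194, 103, 111]) cube([109, 25, 1713]);
translate([1434, 103, 111]) cube([109, 25, 1713]);
translate([1674, 103, 111]) cube([109, 25, 1713]);
translate([1914, 103, 111]) cube([109, 25, 1713]);
translate([2154, 103, 111]) cube([109, 25, 1713]);


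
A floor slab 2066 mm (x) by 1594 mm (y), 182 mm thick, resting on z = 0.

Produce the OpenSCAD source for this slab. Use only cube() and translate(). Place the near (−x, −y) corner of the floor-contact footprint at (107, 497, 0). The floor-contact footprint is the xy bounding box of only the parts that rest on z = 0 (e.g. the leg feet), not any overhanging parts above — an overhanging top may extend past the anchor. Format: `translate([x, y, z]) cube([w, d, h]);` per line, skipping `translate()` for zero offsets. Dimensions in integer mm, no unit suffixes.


translate([107, 497, 0]) cube([2066, 1594, 182]);


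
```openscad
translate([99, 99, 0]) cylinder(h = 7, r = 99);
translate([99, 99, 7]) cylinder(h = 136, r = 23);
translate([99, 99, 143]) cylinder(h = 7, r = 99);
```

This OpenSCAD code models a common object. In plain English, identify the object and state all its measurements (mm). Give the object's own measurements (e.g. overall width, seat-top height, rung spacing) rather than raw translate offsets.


A spool: two coaxial disc flanges of radius 99 mm and thickness 7 mm, joined by a core cylinder of radius 23 mm and height 136 mm. The lower flange rests on z = 0 and the three cylinders share a vertical axis.


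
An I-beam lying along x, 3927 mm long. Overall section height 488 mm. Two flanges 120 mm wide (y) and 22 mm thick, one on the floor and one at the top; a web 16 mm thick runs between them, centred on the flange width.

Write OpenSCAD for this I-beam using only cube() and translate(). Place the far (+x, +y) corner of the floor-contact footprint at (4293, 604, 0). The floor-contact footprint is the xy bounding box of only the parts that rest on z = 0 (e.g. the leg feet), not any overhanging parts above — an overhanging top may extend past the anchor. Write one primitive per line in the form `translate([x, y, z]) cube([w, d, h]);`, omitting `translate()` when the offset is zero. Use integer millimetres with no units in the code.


translate([366, 484, 0]) cube([3927, 120, 22]);
translate([366, 536, 22]) cube([3927, 16, 444]);
translate([366, 484, 466]) cube([3927, 120, 22]);


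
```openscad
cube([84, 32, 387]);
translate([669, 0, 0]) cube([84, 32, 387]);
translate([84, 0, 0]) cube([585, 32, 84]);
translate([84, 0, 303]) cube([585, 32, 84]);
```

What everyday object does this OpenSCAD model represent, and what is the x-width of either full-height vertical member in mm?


A picture frame. The border width is 84 mm.

Four thin pieces enclosing a rectangular opening — a picture frame. The two full-height stiles are 387 mm tall; the top rail sits at z = 303 and is 84 mm tall, so the border above the opening is 387 − 303 = 84 mm, matching the stile x-width.


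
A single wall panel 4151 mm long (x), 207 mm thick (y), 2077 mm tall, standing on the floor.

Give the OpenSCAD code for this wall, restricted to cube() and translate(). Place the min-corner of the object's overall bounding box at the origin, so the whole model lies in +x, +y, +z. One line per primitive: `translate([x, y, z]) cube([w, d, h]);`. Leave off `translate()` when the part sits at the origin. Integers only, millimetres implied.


cube([4151, 207, 2077]);


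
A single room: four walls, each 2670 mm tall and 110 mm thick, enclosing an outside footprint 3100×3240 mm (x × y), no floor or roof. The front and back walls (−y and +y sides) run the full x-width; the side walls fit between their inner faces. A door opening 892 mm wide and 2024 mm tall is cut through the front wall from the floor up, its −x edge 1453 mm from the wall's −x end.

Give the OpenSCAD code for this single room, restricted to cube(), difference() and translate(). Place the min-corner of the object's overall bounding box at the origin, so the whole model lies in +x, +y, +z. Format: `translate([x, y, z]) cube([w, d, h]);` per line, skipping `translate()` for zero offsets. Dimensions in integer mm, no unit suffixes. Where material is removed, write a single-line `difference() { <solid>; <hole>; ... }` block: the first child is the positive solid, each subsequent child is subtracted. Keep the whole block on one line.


difference() { cube([3100, 110, 2670]); translate([1453, 0, 0]) cube([892, 110, 2024]); }
translate([0, 3130, 0]) cube([3100, 110, 2670]);
translate([0, 110, 0]) cube([110, 3020, 2670]);
translate([2990, 110, 0]) cube([110, 3020, 2670]);


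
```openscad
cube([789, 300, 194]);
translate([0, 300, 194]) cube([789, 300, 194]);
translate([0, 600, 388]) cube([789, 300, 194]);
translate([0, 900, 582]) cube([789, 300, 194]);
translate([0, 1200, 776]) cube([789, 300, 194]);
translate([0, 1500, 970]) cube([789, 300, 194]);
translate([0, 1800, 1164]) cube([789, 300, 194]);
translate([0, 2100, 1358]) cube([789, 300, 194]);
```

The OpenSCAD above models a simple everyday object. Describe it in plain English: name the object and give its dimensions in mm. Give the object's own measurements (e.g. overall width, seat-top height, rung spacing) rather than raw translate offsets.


A straight staircase of 8 solid steps. Each step is 789 mm wide (x), 300 mm deep (y, the going) and 194 mm tall (the rise). The first step rests on the floor; each subsequent step sits one going further in +y and one rise higher in +z, directly behind and above the previous step with no overlap.


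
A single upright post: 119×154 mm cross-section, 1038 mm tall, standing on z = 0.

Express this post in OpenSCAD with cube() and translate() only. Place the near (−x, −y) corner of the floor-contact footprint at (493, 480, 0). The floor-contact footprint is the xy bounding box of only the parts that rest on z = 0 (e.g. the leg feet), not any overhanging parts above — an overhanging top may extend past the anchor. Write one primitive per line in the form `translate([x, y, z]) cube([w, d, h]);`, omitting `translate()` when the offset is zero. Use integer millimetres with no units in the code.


translate([493, 480, 0]) cube([119, 154, 1038]);


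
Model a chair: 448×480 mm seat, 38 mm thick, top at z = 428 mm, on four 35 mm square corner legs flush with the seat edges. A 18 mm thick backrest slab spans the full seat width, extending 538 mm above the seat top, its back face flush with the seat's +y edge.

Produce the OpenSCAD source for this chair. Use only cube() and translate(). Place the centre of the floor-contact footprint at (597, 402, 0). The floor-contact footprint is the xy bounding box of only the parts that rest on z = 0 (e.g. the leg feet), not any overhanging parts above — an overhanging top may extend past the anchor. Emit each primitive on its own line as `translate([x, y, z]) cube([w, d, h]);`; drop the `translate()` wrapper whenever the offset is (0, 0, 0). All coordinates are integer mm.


// leg_h = 428 - 38 = 390
translate([373, 162, 390]) cube([448, 480, 38]);
translate([373, 162, 0]) cube([35, 35, 390]);
translate([786, 162, 0]) cube([35, 35, 390]);
translate([373, 607, 0]) cube([35, 35, 390]);
translate([786, 607, 0]) cube([35, 35, 390]);
translate([373, 624, 428]) cube([448, 18, 538]);


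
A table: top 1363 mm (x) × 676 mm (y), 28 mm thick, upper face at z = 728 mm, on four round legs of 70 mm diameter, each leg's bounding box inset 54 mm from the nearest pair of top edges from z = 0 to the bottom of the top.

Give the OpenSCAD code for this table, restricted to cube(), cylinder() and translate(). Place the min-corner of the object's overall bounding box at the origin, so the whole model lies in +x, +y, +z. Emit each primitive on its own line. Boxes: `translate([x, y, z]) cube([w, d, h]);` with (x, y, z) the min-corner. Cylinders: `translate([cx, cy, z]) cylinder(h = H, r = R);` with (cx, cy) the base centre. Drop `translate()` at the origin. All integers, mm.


translate([0, 0, 700]) cube([1363, 676, 28]);
translate([89, 89, 0]) cylinder(h = 700, r = 35);
translate([1274, 89, 0]) cylinder(h = 700, r = 35);
translate([89, 587, 0]) cylinder(h = 700, r = 35);
translate([1274, 587, 0]) cylinder(h = 700, r = 35);


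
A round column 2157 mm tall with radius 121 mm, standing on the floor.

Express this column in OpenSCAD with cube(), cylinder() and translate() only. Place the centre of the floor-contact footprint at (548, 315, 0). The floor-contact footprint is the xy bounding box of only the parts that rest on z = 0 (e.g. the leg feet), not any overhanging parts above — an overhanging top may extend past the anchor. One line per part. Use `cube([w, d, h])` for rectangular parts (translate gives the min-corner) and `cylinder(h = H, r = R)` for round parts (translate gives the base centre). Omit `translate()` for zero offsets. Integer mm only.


translate([548, 315, 0]) cylinder(h = 2157, r = 121);


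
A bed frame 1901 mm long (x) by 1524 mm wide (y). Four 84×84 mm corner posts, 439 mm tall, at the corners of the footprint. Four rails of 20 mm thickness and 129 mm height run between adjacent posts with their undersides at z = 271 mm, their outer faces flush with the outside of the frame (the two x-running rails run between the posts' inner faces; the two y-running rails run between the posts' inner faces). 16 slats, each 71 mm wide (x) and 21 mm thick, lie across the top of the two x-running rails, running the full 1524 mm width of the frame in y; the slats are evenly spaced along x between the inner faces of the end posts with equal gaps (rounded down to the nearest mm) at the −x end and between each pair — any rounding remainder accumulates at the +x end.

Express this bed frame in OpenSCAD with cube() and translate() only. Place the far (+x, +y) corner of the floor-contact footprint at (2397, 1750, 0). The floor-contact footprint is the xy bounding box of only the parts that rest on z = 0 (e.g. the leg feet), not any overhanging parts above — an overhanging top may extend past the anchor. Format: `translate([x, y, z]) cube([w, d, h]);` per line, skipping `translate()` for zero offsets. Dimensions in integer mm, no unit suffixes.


translate([496, 226, 0]) cube([84, 84, 439]);
translate([496, 1666, 0]) cube([84, 84, 439]);
translate([2313, 226, 0]) cube([84, 84, 439]);
translate([2313, 1666, 0]) cube([84, 84, 439]);
translate([580, 226, 271]) cube([1733, 20, 129]);
translate([580, 1730, 271]) cube([1733, 20, 129]);
translate([496, 310, 271]) cube([20, 1356, 129]);
translate([2377, 310, 271]) cube([20, 1356, 129]);
translate([615, 226, 400]) cube([71, 1524, 21]);
translate([721, 226, 400]) cube([71, 1524, 21]);
translate([827, 226, 400]) cube([71, 1524, 21]);
translate([933, 226, 400]) cube([71, 1524, 21]);
translate([1039, 226, 400]) cube([71, 1524, 21]);
translate([1145, 226, 400]) cube([71, 1524, 21]);
translate([1251, 226, 400]) cube([71, 1524, 21]);
translate([1357, 226, 400]) cube([71, 1524, 21]);
translate([1463, 226, 400]) cube([71, 1524, 21]);
translate([1569, 226, 400]) cube([71, 1524, 21]);
translate([1675, 226, 400]) cube([71, 1524, 21]);
translate([1781, 226, 400]) cube([71, 1524, 21]);
translate([1887, 226, 400]) cube([71, 1524, 21]);
translate([1993, 226, 400]) cube([71, 1524, 21]);
translate([2099, 226, 400]) cube([71, 1524, 21]);
translate([2205, 226, 400]) cube([71, 1524, 21]);


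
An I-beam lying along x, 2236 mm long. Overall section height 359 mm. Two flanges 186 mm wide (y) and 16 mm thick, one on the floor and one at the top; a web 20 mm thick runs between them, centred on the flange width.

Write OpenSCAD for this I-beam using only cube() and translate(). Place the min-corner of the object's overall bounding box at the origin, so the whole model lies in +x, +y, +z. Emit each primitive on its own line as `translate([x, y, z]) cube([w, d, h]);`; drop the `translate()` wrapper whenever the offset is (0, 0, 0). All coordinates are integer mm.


cube([2236, 186, 16]);
translate([0, 83, 16]) cube([2236, 20, 327]);
translate([0, 0, 343]) cube([2236, 186, 16]);


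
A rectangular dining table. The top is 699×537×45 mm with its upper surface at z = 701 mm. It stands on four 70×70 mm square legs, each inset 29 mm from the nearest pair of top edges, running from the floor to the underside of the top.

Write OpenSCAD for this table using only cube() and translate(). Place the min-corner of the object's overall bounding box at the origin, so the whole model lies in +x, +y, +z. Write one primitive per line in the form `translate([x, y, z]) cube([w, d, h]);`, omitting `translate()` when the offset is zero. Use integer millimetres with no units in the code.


// leg_h = 701 - 45 = 656
translate([0, 0, 656]) cube([699, 537, 45]);
translate([29, 29, 0]) cube([70, 70, 656]);
translate([600, 29, 0]) cube([70, 70, 656]);
translate([29, 438, 0]) cube([70, 70, 656]);
translate([600, 438, 0]) cube([70, 70, 656]);


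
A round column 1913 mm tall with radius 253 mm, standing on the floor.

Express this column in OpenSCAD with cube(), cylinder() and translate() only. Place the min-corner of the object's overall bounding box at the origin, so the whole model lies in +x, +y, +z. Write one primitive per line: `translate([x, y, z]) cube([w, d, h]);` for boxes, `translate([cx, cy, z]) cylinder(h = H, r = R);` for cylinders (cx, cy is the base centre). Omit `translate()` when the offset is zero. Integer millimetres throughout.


translate([253, 253, 0]) cylinder(h = 1913, r = 253);


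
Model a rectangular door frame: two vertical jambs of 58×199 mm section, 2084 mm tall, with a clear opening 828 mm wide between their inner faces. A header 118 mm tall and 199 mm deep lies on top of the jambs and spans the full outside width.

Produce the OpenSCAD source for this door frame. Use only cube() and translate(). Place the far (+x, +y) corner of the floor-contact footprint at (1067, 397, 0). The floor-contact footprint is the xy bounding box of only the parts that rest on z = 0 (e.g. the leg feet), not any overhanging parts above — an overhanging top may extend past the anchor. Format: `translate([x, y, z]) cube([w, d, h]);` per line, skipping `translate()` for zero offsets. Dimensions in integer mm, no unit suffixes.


translate([123, 198, 0]) cube([58, 199, 2084]);
translate([1009, 198, 0]) cube([58, 199, 2084]);
translate([123, 198, 2084]) cube([944, 199, 118]);


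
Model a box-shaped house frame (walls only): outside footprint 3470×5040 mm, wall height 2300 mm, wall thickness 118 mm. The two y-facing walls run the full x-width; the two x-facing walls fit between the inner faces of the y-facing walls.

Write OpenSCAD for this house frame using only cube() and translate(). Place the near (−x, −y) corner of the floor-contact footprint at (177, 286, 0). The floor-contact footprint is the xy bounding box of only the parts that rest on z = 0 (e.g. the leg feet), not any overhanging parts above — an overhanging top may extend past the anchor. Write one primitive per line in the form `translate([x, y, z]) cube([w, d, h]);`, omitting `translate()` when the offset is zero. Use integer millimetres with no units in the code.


translate([177, 286, 0]) cube([3470, 118, 2300]);
translate([177, 5208, 0]) cube([3470, 118, 2300]);
translate([177, 404, 0]) cube([118, 4804, 2300]);
translate([3529, 404, 0]) cube([118, 4804, 2300]);


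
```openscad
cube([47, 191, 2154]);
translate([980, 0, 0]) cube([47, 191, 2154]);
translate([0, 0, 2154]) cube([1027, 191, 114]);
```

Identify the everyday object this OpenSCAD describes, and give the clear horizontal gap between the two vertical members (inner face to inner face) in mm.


A door frame. The clear opening width is 933 mm.

Two 2154 mm tall posts with a header on top — a door frame. The left jamb is 47 mm wide at x = 0; the right jamb starts at x = 980. The clear opening is 980 − 47 = 933 mm.


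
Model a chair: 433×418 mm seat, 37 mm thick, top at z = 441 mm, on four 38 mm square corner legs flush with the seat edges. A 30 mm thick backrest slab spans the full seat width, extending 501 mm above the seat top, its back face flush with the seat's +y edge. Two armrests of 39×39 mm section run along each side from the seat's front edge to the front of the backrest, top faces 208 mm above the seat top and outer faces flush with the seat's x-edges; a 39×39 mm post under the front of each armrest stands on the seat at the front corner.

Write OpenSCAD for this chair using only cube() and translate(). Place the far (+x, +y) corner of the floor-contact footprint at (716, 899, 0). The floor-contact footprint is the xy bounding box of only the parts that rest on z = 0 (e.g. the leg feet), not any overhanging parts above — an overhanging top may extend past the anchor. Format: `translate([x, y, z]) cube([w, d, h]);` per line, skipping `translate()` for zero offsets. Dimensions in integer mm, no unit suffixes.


translate([283, 481, 404]) cube([433, 418, 37]);
translate([283, 481, 0]) cube([38, 38, 404]);
translate([678, 481, 0]) cube([38, 38, 404]);
translate([283, 861, 0]) cube([38, 38, 404]);
translate([678, 861, 0]) cube([38, 38, 404]);
translate([283, 869, 441]) cube([433, 30, 501]);
translate([283, 481, 610]) cube([39, 388, 39]);
translate([677, 481, 610]) cube([39, 388, 39]);
translate([283, 481, 441]) cube([39, 39, 169]);
translate([677, 481, 441]) cube([39, 39, 169]);


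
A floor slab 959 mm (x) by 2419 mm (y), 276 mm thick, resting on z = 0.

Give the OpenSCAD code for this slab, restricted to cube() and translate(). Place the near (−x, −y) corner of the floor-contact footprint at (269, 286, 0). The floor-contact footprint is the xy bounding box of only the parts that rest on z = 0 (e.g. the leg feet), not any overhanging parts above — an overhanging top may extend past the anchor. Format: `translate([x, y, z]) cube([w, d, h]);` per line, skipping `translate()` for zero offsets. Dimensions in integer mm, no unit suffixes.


translate([269, 286, 0]) cube([959, 2419, 276]);


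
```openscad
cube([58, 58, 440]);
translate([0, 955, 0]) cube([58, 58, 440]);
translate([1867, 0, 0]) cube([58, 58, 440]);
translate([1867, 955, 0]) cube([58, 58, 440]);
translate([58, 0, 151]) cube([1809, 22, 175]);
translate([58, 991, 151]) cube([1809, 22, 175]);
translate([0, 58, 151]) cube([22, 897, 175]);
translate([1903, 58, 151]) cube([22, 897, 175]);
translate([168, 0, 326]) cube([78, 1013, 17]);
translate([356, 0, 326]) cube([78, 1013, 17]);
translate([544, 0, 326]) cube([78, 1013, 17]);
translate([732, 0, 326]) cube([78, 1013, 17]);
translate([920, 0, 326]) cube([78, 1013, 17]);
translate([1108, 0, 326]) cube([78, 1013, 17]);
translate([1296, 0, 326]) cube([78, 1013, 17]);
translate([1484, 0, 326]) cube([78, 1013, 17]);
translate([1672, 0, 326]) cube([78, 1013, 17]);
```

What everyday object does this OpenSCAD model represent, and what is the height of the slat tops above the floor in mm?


A bed frame. The slat-top height is 343 mm.

Four posts, four rails, and a row of slats — a bed frame. Slats sit on the rails at z = 151 + 175 = 326; with slat thickness 17, the top is 343 mm.


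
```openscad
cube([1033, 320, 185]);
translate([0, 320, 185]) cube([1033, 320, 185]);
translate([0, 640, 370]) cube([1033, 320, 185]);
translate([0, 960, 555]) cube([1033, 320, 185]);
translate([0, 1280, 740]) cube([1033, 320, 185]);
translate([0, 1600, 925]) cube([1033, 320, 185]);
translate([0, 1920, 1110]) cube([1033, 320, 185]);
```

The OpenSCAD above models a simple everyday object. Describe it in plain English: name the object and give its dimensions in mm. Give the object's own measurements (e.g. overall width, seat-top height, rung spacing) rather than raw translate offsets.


A straight staircase of 7 solid steps. Each step is 1033 mm wide (x), 320 mm deep (y, the going) and 185 mm tall (the rise). The first step rests on the floor; each subsequent step sits one going further in +y and one rise higher in +z, directly behind and above the previous step with no overlap.


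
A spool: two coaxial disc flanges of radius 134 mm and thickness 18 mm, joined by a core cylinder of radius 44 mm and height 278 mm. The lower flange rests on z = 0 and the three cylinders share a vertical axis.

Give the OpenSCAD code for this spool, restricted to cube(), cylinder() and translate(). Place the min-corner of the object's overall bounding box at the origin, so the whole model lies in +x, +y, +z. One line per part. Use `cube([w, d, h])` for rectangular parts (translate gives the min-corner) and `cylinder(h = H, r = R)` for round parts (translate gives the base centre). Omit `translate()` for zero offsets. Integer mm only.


translate([134, 134, 0]) cylinder(h = 18, r = 134);
translate([134, 134, 18]) cylinder(h = 278, r = 44);
translate([134, 134, 296]) cylinder(h = 18, r = 134);


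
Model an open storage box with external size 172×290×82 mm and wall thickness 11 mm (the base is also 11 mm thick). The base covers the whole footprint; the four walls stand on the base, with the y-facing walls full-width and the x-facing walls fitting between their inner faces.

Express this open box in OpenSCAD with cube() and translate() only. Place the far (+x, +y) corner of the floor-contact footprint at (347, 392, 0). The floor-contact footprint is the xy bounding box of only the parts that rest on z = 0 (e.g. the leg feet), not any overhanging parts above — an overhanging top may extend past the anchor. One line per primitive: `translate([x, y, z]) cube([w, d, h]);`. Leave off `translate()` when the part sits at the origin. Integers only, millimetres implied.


translate([175, 102, 0]) cube([172, 290, 11]);
translate([175, 102, 11]) cube([172, 11, 71]);
translate([175, 381, 11]) cube([172, 11, 71]);
translate([175, 113, 11]) cube([11, 268, 71]);
translate([336, 113, 11]) cube([11, 268, 71]);


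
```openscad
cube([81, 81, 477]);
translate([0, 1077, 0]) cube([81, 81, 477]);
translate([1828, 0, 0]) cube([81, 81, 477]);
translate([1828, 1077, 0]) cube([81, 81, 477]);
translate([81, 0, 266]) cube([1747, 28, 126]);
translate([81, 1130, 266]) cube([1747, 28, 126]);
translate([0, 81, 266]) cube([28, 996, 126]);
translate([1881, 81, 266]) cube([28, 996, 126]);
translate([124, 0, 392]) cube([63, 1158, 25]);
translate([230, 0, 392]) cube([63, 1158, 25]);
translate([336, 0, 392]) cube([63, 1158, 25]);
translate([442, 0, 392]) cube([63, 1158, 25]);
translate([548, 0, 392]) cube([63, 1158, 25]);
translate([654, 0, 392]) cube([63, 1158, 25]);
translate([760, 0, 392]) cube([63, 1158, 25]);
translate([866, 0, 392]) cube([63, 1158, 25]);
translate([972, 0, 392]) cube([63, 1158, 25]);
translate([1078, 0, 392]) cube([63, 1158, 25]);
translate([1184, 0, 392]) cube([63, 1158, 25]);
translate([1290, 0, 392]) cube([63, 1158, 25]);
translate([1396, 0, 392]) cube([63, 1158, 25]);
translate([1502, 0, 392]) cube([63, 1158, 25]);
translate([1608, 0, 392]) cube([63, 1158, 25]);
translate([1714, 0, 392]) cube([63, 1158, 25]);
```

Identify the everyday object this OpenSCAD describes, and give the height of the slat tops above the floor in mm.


A bed frame. The slat-top height is 417 mm.

Four posts, four rails, and a row of slats — a bed frame. Slats sit on the rails at z = 266 + 126 = 392; with slat thickness 25, the top is 417 mm.


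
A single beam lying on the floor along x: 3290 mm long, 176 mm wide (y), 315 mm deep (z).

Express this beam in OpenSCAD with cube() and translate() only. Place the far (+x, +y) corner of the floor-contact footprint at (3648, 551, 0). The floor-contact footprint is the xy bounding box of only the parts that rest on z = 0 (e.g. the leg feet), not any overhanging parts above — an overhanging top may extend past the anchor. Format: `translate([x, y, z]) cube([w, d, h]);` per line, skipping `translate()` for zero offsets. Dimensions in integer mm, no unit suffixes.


translate([358, 375, 0]) cube([3290, 176, 315]);


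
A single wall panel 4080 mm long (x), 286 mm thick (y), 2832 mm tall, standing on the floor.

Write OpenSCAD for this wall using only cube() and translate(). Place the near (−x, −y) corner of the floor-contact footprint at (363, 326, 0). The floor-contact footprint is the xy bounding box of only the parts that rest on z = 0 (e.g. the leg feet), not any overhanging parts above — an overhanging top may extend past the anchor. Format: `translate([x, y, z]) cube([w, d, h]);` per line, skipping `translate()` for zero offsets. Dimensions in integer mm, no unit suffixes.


translate([363, 326, 0]) cube([4080, 286, 2832]);


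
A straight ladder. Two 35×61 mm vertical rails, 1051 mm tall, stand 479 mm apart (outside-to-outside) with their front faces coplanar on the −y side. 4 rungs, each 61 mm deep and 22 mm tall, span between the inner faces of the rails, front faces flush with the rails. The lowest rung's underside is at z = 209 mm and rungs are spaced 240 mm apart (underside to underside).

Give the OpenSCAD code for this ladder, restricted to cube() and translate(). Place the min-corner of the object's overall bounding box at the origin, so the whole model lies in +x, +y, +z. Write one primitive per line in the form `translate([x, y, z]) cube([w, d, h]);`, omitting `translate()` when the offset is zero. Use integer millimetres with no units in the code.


// rung span = 479 - 2*35 = 409
// rung[k] z = 209 + k*240
cube([35, 61, 1051]);
translate([444, 0, 0]) cube([35, 61, 1051]);
translate([35, 0, 209]) cube([409, 61, 22]);
translate([35, 0, 449]) cube([409, 61, 22]);
translate([35, 0, 689]) cube([409, 61, 22]);
translate([35, 0, 929]) cube([409, 61, 22]);


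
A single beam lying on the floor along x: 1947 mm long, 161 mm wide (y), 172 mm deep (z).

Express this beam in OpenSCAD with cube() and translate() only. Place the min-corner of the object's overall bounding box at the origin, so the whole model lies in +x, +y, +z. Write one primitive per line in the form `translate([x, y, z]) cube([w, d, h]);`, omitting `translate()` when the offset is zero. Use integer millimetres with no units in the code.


cube([1947, 161, 172]);


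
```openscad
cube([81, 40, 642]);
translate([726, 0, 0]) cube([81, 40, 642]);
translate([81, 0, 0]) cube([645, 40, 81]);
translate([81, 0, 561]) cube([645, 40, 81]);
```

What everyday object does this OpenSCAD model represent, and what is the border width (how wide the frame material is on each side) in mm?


A picture frame. The border width is 81 mm.

Four thin pieces enclosing a rectangular opening — a picture frame. The two full-height stiles are 642 mm tall; the top rail sits at z = 561 and is 81 mm tall, so the border above the opening is 642 − 561 = 81 mm, matching the stile x-width.


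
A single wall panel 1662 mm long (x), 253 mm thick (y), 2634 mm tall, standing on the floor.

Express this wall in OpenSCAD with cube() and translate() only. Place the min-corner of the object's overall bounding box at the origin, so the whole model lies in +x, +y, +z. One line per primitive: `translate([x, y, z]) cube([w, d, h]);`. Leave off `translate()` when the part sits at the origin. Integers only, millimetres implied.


cube([1662, 253, 2634]);


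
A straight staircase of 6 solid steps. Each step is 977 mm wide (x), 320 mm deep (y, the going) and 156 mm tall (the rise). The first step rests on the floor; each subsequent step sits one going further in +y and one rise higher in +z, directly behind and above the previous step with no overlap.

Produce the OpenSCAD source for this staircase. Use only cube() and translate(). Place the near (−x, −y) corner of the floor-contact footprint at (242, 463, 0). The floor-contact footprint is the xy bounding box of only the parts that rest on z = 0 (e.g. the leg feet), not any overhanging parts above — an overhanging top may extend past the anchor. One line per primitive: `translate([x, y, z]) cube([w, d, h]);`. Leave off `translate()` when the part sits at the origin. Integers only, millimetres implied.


translate([242, 463, 0]) cube([977, 320, 156]);
translate([242, 783, 156]) cube([977, 320, 156]);
translate([242, 1103, 312]) cube([977, 320, 156]);
translate([242, 1423, 468]) cube([977, 320, 156]);
translate([242, 1743, 624]) cube([977, 320, 156]);
translate([242, 2063, 780]) cube([977, 320, 156]);


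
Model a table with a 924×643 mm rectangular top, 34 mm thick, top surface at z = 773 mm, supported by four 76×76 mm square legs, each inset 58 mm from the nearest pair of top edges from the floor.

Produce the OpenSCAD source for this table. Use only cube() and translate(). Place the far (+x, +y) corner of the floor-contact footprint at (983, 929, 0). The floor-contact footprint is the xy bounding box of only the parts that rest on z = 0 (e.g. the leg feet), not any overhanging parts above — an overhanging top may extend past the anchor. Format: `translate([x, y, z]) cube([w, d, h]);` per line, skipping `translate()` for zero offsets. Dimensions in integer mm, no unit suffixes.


translate([117, 344, 739]) cube([924, 643, 34]);
translate([175, 402, 0]) cube([76, 76, 739]);
translate([907, 402, 0]) cube([76, 76, 739]);
translate([175, 853, 0]) cube([76, 76, 739]);
translate([907, 853, 0]) cube([76, 76, 739]);


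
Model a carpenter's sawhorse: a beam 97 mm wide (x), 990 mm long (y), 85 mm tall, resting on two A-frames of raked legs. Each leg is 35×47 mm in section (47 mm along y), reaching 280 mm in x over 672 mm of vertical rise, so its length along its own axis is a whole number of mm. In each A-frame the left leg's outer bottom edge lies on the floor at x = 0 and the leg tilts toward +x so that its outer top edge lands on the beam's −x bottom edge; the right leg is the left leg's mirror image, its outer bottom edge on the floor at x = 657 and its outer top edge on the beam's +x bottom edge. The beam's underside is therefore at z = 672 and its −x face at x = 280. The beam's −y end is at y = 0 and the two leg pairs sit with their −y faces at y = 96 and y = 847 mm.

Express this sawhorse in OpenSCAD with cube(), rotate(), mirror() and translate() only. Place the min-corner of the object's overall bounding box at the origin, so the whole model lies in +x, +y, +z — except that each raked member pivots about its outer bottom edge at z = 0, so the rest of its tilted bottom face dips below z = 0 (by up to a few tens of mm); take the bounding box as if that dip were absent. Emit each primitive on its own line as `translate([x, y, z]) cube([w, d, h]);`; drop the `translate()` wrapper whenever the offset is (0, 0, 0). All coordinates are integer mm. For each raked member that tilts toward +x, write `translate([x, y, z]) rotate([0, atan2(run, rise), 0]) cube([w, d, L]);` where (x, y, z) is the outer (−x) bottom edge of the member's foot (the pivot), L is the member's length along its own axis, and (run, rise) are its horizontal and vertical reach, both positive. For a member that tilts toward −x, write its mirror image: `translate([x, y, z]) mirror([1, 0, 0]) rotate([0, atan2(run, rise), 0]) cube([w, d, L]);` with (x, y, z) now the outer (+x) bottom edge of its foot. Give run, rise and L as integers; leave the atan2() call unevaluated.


// leg length = √(280² + 672²) = 728
// right-leg outer foot x = 2·280 + 97 = 657
// beam min-corner = (280, 0, 672)
translate([280, 0, 672]) cube([97, 990, 85]);
translate([0, 96, 0]) rotate([0, atan2(280, 672), 0]) cube([35, 47, 728]);
translate([657, 96, 0]) mirror([1, 0, 0]) rotate([0, atan2(280, 672), 0]) cube([35, 47, 728]);
translate([0, 847, 0]) rotate([0, atan2(280, 672), 0]) cube([35, 47, 728]);
translate([657, 847, 0]) mirror([1, 0, 0]) rotate([0, atan2(280, 672), 0]) cube([35, 47, 728]);


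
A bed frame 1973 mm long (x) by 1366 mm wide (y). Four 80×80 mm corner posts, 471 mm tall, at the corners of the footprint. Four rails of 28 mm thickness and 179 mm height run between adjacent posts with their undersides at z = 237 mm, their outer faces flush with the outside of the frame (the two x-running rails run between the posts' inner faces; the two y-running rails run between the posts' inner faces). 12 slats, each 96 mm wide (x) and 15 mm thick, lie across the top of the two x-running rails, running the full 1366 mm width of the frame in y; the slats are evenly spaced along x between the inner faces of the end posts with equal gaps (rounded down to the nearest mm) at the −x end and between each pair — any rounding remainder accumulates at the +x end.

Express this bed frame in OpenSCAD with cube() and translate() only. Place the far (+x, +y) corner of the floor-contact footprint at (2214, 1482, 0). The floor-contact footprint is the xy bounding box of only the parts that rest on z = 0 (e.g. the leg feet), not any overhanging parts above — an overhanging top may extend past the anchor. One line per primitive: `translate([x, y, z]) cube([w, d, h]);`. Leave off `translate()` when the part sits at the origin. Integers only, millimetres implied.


translate([241, 116, 0]) cube([80, 80, 471]);
translate([241, 1402, 0]) cube([80, 80, 471]);
translate([2134, 116, 0]) cube([80, 80, 471]);
translate([2134, 1402, 0]) cube([80, 80, 471]);
translate([321, 116, 237]) cube([1813, 28, 179]);
translate([321, 1454, 237]) cube([1813, 28, 179]);
translate([241, 196, 237]) cube([28, 1206, 179]);
translate([2186, 196, 237]) cube([28, 1206, 179]);
translate([371, 116, 416]) cube([96, 1366, 15]);
translate([517, 116, 416]) cube([96, 1366, 15]);
translate([663, 116, 416]) cube([96, 1366, 15]);
translate([809, 116, 416]) cube([96, 1366, 15]);
translate([955, 116, 416]) cube([96, 1366, 15]);
translate([1101, 116, 416]) cube([96, 1366, 15]);
translate([1247, 116, 416]) cube([96, 1366, 15]);
translate([1393, 116, 416]) cube([96, 1366, 15]);
translate([1539, 116, 416]) cube([96, 1366, 15]);
translate([1685, 116, 416]) cube([96, 1366, 15]);
translate([1831, 116, 416]) cube([96, 1366, 15]);
translate([1977, 116, 416]) cube([96, 1366, 15]);


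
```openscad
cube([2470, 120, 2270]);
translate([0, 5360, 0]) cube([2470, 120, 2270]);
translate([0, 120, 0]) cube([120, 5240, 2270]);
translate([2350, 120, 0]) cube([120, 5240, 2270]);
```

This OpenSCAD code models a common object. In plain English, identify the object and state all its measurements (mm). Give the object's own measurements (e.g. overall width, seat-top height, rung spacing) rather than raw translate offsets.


The wall frame of a small rectangular building: four walls, each 2270 mm tall and 120 mm thick, enclosing a footprint 2470 mm (x) by 5480 mm (y) outside-to-outside, with no floor or roof. The front and back walls (the −y and +y sides) span the full width; the two side walls fit between them.


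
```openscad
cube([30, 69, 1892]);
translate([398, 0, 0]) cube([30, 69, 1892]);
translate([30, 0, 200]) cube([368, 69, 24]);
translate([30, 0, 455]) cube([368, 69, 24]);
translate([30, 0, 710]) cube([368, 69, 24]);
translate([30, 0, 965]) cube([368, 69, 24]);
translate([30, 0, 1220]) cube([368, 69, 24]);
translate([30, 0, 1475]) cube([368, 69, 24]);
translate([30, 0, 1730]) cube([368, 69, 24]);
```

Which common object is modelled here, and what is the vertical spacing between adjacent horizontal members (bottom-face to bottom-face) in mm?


A ladder. The rung spacing is 255 mm.

Two tall 30×69 posts with 7 short bars between them — a ladder. Adjacent rungs sit at z = 200 and z = 455, so the spacing is 455 − 200 = 255 mm.


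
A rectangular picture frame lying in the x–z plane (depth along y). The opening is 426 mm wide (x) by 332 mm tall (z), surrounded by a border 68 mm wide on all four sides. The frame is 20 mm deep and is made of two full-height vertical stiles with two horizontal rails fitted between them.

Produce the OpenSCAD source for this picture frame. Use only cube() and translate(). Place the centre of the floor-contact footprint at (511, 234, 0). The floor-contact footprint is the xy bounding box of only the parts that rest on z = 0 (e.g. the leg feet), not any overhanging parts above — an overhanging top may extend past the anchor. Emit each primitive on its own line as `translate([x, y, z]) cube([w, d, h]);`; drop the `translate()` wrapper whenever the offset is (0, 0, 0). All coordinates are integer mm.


translate([230, 224, 0]) cube([68, 20, 468]);
translate([724, 224, 0]) cube([68, 20, 468]);
translate([298, 224, 0]) cube([426, 20, 68]);
translate([298, 224, 400]) cube([426, 20, 68]);


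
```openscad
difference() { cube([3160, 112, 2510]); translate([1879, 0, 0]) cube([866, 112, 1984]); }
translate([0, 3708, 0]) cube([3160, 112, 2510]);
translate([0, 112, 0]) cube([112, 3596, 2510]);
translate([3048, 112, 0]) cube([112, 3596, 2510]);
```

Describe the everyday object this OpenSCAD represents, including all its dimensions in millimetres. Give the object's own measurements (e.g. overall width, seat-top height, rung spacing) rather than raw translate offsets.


A single room: four walls, each 2510 mm tall and 112 mm thick, enclosing an outside footprint 3160×3820 mm (x × y), no floor or roof. The front and back walls (−y and +y sides) run the full x-width; the side walls fit between their inner faces. A door opening 866 mm wide and 1984 mm tall is cut through the front wall from the floor up, its −x edge 1879 mm from the wall's −x end.


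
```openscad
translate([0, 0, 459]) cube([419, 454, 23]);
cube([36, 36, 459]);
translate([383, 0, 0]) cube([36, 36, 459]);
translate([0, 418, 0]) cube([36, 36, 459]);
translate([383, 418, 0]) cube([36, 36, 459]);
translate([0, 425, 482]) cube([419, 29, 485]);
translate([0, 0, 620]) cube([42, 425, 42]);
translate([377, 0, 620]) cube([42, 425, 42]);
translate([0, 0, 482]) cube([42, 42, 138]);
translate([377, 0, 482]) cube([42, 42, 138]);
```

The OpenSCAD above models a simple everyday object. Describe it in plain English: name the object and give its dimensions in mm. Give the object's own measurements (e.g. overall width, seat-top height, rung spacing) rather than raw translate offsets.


A chair. The seat is a 419×454×23 mm slab with its top at z = 482 mm, on four 36×36 mm corner legs (flush with the seat edges, standing on z = 0). A flat backrest 29 mm thick, 485 mm tall, spans the full seat width and rises from the seat top along its +y edge, rear face flush with the rear of the seat. Two armrests of 42×42 mm section run along each side from the seat's front edge to the front of the backrest, top faces 180 mm above the seat top and outer faces flush with the seat's x-edges; a 42×42 mm post under the front of each armrest stands on the seat at the front corner.


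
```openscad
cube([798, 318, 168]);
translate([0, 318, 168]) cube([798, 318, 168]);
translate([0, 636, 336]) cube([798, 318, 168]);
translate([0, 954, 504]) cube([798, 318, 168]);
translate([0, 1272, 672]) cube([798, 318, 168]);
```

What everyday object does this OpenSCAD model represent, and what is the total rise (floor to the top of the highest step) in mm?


A staircase. The total rise is 840 mm.

5 identical blocks, each offset up and back from the previous — a staircase. Each step is 168 mm tall and there are 5 of them, so the total rise is 5 × 168 = 840 mm.
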